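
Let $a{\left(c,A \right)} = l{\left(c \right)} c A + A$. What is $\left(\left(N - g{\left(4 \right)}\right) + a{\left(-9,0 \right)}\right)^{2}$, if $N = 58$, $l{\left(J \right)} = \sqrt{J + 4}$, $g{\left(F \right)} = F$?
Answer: $2916$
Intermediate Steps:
$l{\left(J \right)} = \sqrt{4 + J}$
$a{\left(c,A \right)} = A + A c \sqrt{4 + c}$ ($a{\left(c,A \right)} = \sqrt{4 + c} c A + A = c \sqrt{4 + c} A + A = A c \sqrt{4 + c} + A = A + A c \sqrt{4 + c}$)
$\left(\left(N - g{\left(4 \right)}\right) + a{\left(-9,0 \right)}\right)^{2} = \left(\left(58 - 4\right) + 0 \left(1 - 9 \sqrt{4 - 9}\right)\right)^{2} = \left(\left(58 - 4\right) + 0 \left(1 - 9 \sqrt{-5}\right)\right)^{2} = \left(54 + 0 \left(1 - 9 i \sqrt{5}\right)\right)^{2} = \left(54 + 0\right)^{2} = 54^{2} = 2916$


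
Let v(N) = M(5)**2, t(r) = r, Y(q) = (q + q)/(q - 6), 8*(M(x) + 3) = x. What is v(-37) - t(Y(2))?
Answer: 425/64 ≈ 6.6406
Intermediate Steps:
M(x) = -3 + x/8
Y(q) = 2*q/(-6 + q) (Y(q) = (2*q)/(-6 + q) = 2*q/(-6 + q))
v(N) = 361/64 (v(N) = (-3 + (1/8)*5)**2 = (-3 + 5/8)**2 = (-19/8)**2 = 361/64)
v(-37) - t(Y(2)) = 361/64 - 2*2/(-6 + 2) = 361/64 - 2*2/(-4) = 361/64 - 2*2*(-1)/4 = 361/64 - 1*(-1) = 361/64 + 1 = 425/64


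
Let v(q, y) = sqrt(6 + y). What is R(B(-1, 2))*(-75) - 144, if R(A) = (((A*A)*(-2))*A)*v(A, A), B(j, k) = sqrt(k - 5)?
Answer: -144 - 450*I*sqrt(3)*sqrt(6 + I*sqrt(3)) ≈ 128.8 - 1928.6*I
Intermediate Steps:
B(j, k) = sqrt(-5 + k)
R(A) = -2*A**3*sqrt(6 + A) (R(A) = (((A*A)*(-2))*A)*sqrt(6 + A) = ((A**2*(-2))*A)*sqrt(6 + A) = ((-2*A**2)*A)*sqrt(6 + A) = (-2*A**3)*sqrt(6 + A) = -2*A**3*sqrt(6 + A))
R(B(-1, 2))*(-75) - 144 = -2*(sqrt(-5 + 2))**3*sqrt(6 + sqrt(-5 + 2))*(-75) - 144 = -2*(sqrt(-3))**3*sqrt(6 + sqrt(-3))*(-75) - 144 = -2*(I*sqrt(3))**3*sqrt(6 + I*sqrt(3))*(-75) - 144 = -2*(-3*I*sqrt(3))*sqrt(6 + I*sqrt(3))*(-75) - 144 = (6*I*sqrt(3)*sqrt(6 + I*sqrt(3)))*(-75) - 144 = -450*I*sqrt(3)*sqrt(6 + I*sqrt(3)) - 144 = -144 - 450*I*sqrt(3)*sqrt(6 + I*sqrt(3))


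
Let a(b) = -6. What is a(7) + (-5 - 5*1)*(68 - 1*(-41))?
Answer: -1096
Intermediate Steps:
a(7) + (-5 - 5*1)*(68 - 1*(-41)) = -6 + (-5 - 5*1)*(68 - 1*(-41)) = -6 + (-5 - 5)*(68 + 41) = -6 - 10*109 = -6 - 1090 = -1096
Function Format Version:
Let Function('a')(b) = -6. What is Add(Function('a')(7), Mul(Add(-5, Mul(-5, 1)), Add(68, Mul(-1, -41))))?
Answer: -1096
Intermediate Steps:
Add(Function('a')(7), Mul(Add(-5, Mul(-5, 1)), Add(68, Mul(-1, -41)))) = Add(-6, Mul(Add(-5, Mul(-5, 1)), Add(68, Mul(-1, -41)))) = Add(-6, Mul(Add(-5, -5), Add(68, 41))) = Add(-6, Mul(-10, 109)) = Add(-6, -1090) = -1096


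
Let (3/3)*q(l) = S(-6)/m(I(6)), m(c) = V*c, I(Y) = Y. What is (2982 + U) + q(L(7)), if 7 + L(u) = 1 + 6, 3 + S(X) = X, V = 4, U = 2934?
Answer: 47325/8 ≈ 5915.6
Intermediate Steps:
S(X) = -3 + X
m(c) = 4*c
L(u) = 0 (L(u) = -7 + (1 + 6) = -7 + 7 = 0)
q(l) = -3/8 (q(l) = (-3 - 6)/((4*6)) = -9/24 = -9*1/24 = -3/8)
(2982 + U) + q(L(7)) = (2982 + 2934) - 3/8 = 5916 - 3/8 = 47325/8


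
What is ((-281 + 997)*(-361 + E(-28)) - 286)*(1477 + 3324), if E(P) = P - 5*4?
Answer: -1407317130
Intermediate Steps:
E(P) = -20 + P (E(P) = P - 20 = -20 + P)
((-281 + 997)*(-361 + E(-28)) - 286)*(1477 + 3324) = ((-281 + 997)*(-361 + (-20 - 28)) - 286)*(1477 + 3324) = (716*(-361 - 48) - 286)*4801 = (716*(-409) - 286)*4801 = (-292844 - 286)*4801 = -293130*4801 = -1407317130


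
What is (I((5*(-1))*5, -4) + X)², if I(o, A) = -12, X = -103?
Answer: 13225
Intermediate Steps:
(I((5*(-1))*5, -4) + X)² = (-12 - 103)² = (-115)² = 13225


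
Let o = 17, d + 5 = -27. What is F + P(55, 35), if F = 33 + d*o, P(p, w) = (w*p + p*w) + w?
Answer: 3374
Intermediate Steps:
d = -32 (d = -5 - 27 = -32)
P(p, w) = w + 2*p*w (P(p, w) = (p*w + p*w) + w = 2*p*w + w = w + 2*p*w)
F = -511 (F = 33 - 32*17 = 33 - 544 = -511)
F + P(55, 35) = -511 + 35*(1 + 2*55) = -511 + 35*(1 + 110) = -511 + 35*111 = -511 + 3885 = 3374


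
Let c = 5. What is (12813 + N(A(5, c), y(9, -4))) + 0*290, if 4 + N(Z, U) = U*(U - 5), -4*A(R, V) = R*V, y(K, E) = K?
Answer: 12845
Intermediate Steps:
A(R, V) = -R*V/4
N(Z, U) = -4 + U*(-5 + U) (N(Z, U) = -4 + U*(U - 5) = -4 + U*(-5 + U))
(12813 + N(A(5, c), y(9, -4))) + 0*290 = (12813 + (-4 + 9**2 - 5*9)) + 0*290 = (12813 + (-4 + 81 - 45)) + 0 = (12813 + 32) + 0 = 12845 + 0 = 12845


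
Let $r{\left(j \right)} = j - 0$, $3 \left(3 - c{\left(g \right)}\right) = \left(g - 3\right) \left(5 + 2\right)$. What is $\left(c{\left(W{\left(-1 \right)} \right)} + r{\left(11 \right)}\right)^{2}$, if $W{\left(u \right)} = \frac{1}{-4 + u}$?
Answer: $\frac{103684}{225} \approx 460.82$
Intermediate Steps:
$c{\left(g \right)} = 10 - \frac{7 g}{3}$ ($c{\left(g \right)} = 3 - \frac{\left(g - 3\right) \left(5 + 2\right)}{3} = 3 - \frac{\left(-3 + g\right) 7}{3} = 3 - \frac{-21 + 7 g}{3} = 3 - \left(-7 + \frac{7 g}{3}\right) = 10 - \frac{7 g}{3}$)
$r{\left(j \right)} = j$ ($r{\left(j \right)} = j + 0 = j$)
$\left(c{\left(W{\left(-1 \right)} \right)} + r{\left(11 \right)}\right)^{2} = \left(\left(10 - \frac{7}{3 \left(-4 - 1\right)}\right) + 11\right)^{2} = \left(\left(10 - \frac{7}{3 \left(-5\right)}\right) + 11\right)^{2} = \left(\left(10 - - \frac{7}{15}\right) + 11\right)^{2} = \left(\left(10 + \frac{7}{15}\right) + 11\right)^{2} = \left(\frac{157}{15} + 11\right)^{2} = \left(\frac{322}{15}\right)^{2} = \frac{103684}{225}$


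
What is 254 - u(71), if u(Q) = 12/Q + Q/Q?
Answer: 17951/71 ≈ 252.83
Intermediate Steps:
u(Q) = 1 + 12/Q (u(Q) = 12/Q + 1 = 1 + 12/Q)
254 - u(71) = 254 - (12 + 71)/71 = 254 - 83/71 = 17951/71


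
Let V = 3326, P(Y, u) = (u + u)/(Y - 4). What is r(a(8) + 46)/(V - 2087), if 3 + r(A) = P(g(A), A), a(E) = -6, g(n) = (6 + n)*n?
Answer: -23/9639 ≈ -0.0023861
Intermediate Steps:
g(n) = n*(6 + n)
P(Y, u) = 2*u/(-4 + Y) (P(Y, u) = (2*u)/(-4 + Y) = 2*u/(-4 + Y))
r(A) = -3 + 2*A/(-4 + A*(6 + A))
r(a(8) + 46)/(V - 2087) = ((12 + 2*(-6 + 46) - 3*(-6 + 46)*(6 + (-6 + 46)))/(-4 + (-6 + 46)*(6 + (-6 + 46))))/(3326 - 2087) = ((12 + 2*40 - 3*40*(6 + 40))/(-4 + 40*(6 + 40)))/1239 = ((12 + 80 - 3*40*46)/(-4 + 40*46))*(1/1239) = ((12 + 80 - 5520)/(-4 + 1840))*(1/1239) = (-5428/1836)*(1/1239) = ((1/1836)*(-5428))*(1/1239) = -1357/459*1/1239 = -23/9639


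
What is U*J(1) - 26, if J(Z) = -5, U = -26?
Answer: 104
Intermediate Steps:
U*J(1) - 26 = -26*(-5) - 26 = 130 - 26 = 104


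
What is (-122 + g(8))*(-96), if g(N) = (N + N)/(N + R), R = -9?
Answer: 13248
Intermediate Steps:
g(N) = 2*N/(-9 + N) (g(N) = (N + N)/(N - 9) = (2*N)/(-9 + N) = 2*N/(-9 + N))
(-122 + g(8))*(-96) = (-122 + 2*8/(-9 + 8))*(-96) = (-122 + 2*8/(-1))*(-96) = (-122 + 2*8*(-1))*(-96) = (-122 - 16)*(-96) = -138*(-96) = 13248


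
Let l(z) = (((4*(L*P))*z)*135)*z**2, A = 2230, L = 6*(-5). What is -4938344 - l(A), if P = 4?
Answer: 718603936661656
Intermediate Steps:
L = -30
l(z) = -64800*z**3 (l(z) = (((4*(-30*4))*z)*135)*z**2 = (((4*(-120))*z)*135)*z**2 = (-480*z*135)*z**2 = (-64800*z)*z**2 = -64800*z**3)
-4938344 - l(A) = -4938344 - (-64800)*2230**3 = -4938344 - (-64800)*11089567000 = -4938344 - 1*(-718603941600000) = -4938344 + 718603941600000 = 718603936661656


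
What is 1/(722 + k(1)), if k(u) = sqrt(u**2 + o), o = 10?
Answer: 722/521273 - sqrt(11)/521273 ≈ 0.0013787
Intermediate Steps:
k(u) = sqrt(10 + u**2) (k(u) = sqrt(u**2 + 10) = sqrt(10 + u**2))
1/(722 + k(1)) = 1/(722 + sqrt(10 + 1**2)) = 1/(722 + sqrt(10 + 1)) = 1/(722 + sqrt(11))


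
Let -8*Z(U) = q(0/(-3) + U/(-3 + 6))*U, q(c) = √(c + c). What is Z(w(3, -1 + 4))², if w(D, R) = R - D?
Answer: 0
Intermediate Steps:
q(c) = √2*√c (q(c) = √(2*c) = √2*√c)
Z(U) = -√6*U^(3/2)/24 (Z(U) = -√2*√(0/(-3) + U/(-3 + 6))*U/8 = -√2*√(0*(-⅓) + U/3)*U/8 = -√2*√(0 + U*(⅓))*U/8 = -√2*√(0 + U/3)*U/8 = -√2*√(U/3)*U/8 = -√2*(√3*√U/3)*U/8 = -√6*√U/3*U/8 = -√6*U^(3/2)/24)
Z(w(3, -1 + 4))² = (-√6*((-1 + 4) - 1*3)^(3/2)/24)² = (-√6*(3 - 3)^(3/2)/24)² = (-√6*0^(3/2)/24)² = (-1/24*√6*0)² = 0² = 0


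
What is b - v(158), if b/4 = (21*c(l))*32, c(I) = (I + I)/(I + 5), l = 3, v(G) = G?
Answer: 1858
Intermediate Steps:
c(I) = 2*I/(5 + I) (c(I) = (2*I)/(5 + I) = 2*I/(5 + I))
b = 2016 (b = 4*((21*(2*3/(5 + 3)))*32) = 4*((21*(2*3/8))*32) = 4*((21*(2*3*(1/8)))*32) = 4*((21*(3/4))*32) = 4*((63/4)*32) = 4*504 = 2016)
b - v(158) = 2016 - 1*158 = 2016 - 158 = 1858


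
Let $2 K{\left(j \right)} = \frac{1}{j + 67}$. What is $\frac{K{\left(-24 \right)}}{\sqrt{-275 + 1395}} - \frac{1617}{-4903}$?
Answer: $\frac{1617}{4903} + \frac{\sqrt{70}}{24080} \approx 0.33015$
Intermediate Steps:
$K{\left(j \right)} = \frac{1}{2 \left(67 + j\right)}$ ($K{\left(j \right)} = \frac{1}{2 \left(j + 67\right)} = \frac{1}{2 \left(67 + j\right)}$)
$\frac{K{\left(-24 \right)}}{\sqrt{-275 + 1395}} - \frac{1617}{-4903} = \frac{\frac{1}{2} \frac{1}{67 - 24}}{\sqrt{-275 + 1395}} - \frac{1617}{-4903} = \frac{\frac{1}{2} \cdot \frac{1}{43}}{\sqrt{1120}} - - \frac{1617}{4903} = \frac{\frac{1}{2} \cdot \frac{1}{43}}{4 \sqrt{70}} + \frac{1617}{4903} = \frac{\frac{1}{280} \sqrt{70}}{86} + \frac{1617}{4903} = \frac{\sqrt{70}}{24080} + \frac{1617}{4903} = \frac{1617}{4903} + \frac{\sqrt{70}}{24080}$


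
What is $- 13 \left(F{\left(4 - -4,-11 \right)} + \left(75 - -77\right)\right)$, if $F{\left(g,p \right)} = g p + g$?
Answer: $-936$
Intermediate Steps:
$F{\left(g,p \right)} = g + g p$
$- 13 \left(F{\left(4 - -4,-11 \right)} + \left(75 - -77\right)\right) = - 13 \left(\left(4 - -4\right) \left(1 - 11\right) + \left(75 - -77\right)\right) = - 13 \left(\left(4 + 4\right) \left(-10\right) + \left(75 + 77\right)\right) = - 13 \left(8 \left(-10\right) + 152\right) = - 13 \left(-80 + 152\right) = \left(-13\right) 72 = -936$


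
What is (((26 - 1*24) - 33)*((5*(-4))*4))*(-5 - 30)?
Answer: -86800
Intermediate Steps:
(((26 - 1*24) - 33)*((5*(-4))*4))*(-5 - 30) = (((26 - 24) - 33)*(-20*4))*(-35) = ((2 - 33)*(-80))*(-35) = -31*(-80)*(-35) = 2480*(-35) = -86800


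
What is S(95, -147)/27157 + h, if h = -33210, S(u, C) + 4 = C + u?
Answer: -901884026/27157 ≈ -33210.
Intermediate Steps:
S(u, C) = -4 + C + u (S(u, C) = -4 + (C + u) = -4 + C + u)
S(95, -147)/27157 + h = (-4 - 147 + 95)/27157 - 33210 = -56*1/27157 - 33210 = -56/27157 - 33210 = -901884026/27157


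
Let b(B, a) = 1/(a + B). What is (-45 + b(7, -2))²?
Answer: 50176/25 ≈ 2007.0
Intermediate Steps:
b(B, a) = 1/(B + a)
(-45 + b(7, -2))² = (-45 + 1/(7 - 2))² = (-45 + 1/5)² = (-45 + ⅕)² = (-224/5)² = 50176/25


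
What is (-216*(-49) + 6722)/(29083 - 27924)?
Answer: 17306/1159 ≈ 14.932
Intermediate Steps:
(-216*(-49) + 6722)/(29083 - 27924) = (10584 + 6722)/1159 = 17306*(1/1159) = 17306/1159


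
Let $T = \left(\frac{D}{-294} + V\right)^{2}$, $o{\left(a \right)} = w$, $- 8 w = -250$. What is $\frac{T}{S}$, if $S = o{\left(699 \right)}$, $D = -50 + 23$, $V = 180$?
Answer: $\frac{311487201}{300125} \approx 1037.9$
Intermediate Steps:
$w = \frac{125}{4}$ ($w = \left(- \frac{1}{8}\right) \left(-250\right) = \frac{125}{4} \approx 31.25$)
$D = -27$
$o{\left(a \right)} = \frac{125}{4}$
$S = \frac{125}{4} \approx 31.25$
$T = \frac{311487201}{9604}$ ($T = \left(- \frac{27}{-294} + 180\right)^{2} = \left(\left(-27\right) \left(- \frac{1}{294}\right) + 180\right)^{2} = \left(\frac{9}{98} + 180\right)^{2} = \left(\frac{17649}{98}\right)^{2} = \frac{311487201}{9604} \approx 32433.0$)
$\frac{T}{S} = \frac{311487201}{9604 \cdot \frac{125}{4}} = \frac{311487201}{9604} \cdot \frac{4}{125} = \frac{311487201}{300125}$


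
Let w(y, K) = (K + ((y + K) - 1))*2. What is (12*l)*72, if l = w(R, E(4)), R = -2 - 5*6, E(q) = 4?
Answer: -43200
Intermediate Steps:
R = -32 (R = -2 - 30 = -32)
w(y, K) = -2 + 2*y + 4*K (w(y, K) = (K + ((K + y) - 1))*2 = (K + (-1 + K + y))*2 = (-1 + y + 2*K)*2 = -2 + 2*y + 4*K)
l = -50 (l = -2 + 2*(-32) + 4*4 = -2 - 64 + 16 = -50)
(12*l)*72 = (12*(-50))*72 = -600*72 = -43200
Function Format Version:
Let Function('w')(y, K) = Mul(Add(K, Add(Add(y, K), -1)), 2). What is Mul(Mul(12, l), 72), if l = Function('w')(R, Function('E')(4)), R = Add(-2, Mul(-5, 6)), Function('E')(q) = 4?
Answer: -43200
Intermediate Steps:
R = -32 (R = Add(-2, -30) = -32)
Function('w')(y, K) = Add(-2, Mul(2, y), Mul(4, K)) (Function('w')(y, K) = Mul(Add(K, Add(Add(K, y), -1)), 2) = Mul(Add(K, Add(-1, K, y)), 2) = Mul(Add(-1, y, Mul(2, K)), 2) = Add(-2, Mul(2, y), Mul(4, K)))
l = -50 (l = Add(-2, Mul(2, -32), Mul(4, 4)) = Add(-2, -64, 16) = -50)
Mul(Mul(12, l), 72) = Mul(Mul(12, -50), 72) = Mul(-600, 72) = -43200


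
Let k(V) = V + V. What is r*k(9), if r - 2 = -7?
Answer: -90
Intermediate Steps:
r = -5 (r = 2 - 7 = -5)
k(V) = 2*V
r*k(9) = -10*9 = -5*18 = -90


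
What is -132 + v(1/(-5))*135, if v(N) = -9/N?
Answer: 5943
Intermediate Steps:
-132 + v(1/(-5))*135 = -132 - 9/(1/(-5))*135 = -132 - 9/(-⅕)*135 = -132 - 9*(-5)*135 = -132 + 45*135 = -132 + 6075 = 5943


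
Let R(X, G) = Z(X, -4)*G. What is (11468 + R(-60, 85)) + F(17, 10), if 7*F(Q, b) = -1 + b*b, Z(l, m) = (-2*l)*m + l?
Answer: -240925/7 ≈ -34418.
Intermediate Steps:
Z(l, m) = l - 2*l*m (Z(l, m) = -2*l*m + l = l - 2*l*m)
F(Q, b) = -1/7 + b**2/7 (F(Q, b) = (-1 + b*b)/7 = (-1 + b**2)/7 = -1/7 + b**2/7)
R(X, G) = 9*G*X (R(X, G) = (X*(1 - 2*(-4)))*G = (X*(1 + 8))*G = (X*9)*G = (9*X)*G = 9*G*X)
(11468 + R(-60, 85)) + F(17, 10) = (11468 + 9*85*(-60)) + (-1/7 + (1/7)*10**2) = (11468 - 45900) + (-1/7 + (1/7)*100) = -34432 + (-1/7 + 100/7) = -34432 + 99/7 = -240925/7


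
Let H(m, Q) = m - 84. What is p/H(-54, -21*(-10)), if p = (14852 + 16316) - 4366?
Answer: -4467/23 ≈ -194.22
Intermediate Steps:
H(m, Q) = -84 + m
p = 26802 (p = 31168 - 4366 = 26802)
p/H(-54, -21*(-10)) = 26802/(-84 - 54) = 26802/(-138) = 26802*(-1/138) = -4467/23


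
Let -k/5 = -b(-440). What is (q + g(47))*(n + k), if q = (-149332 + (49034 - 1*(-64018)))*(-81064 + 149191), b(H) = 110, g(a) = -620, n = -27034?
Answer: 65459130399120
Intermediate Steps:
q = -2471647560 (q = (-149332 + (49034 + 64018))*68127 = (-149332 + 113052)*68127 = -36280*68127 = -2471647560)
k = 550 (k = -(-5)*110 = -5*(-110) = 550)
(q + g(47))*(n + k) = (-2471647560 - 620)*(-27034 + 550) = -2471648180*(-26484) = 65459130399120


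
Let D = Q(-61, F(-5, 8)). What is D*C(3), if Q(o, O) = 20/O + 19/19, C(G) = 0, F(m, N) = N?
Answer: 0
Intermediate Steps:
Q(o, O) = 1 + 20/O (Q(o, O) = 20/O + 19*(1/19) = 20/O + 1 = 1 + 20/O)
D = 7/2 (D = (20 + 8)/8 = (1/8)*28 = 7/2 ≈ 3.5000)
D*C(3) = (7/2)*0 = 0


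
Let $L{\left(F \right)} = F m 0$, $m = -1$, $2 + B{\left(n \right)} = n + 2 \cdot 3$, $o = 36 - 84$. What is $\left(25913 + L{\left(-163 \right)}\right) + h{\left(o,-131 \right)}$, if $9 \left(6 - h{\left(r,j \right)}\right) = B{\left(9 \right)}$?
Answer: $\frac{233258}{9} \approx 25918.0$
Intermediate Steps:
$o = -48$
$B{\left(n \right)} = 4 + n$ ($B{\left(n \right)} = -2 + \left(n + 2 \cdot 3\right) = -2 + \left(n + 6\right) = -2 + \left(6 + n\right) = 4 + n$)
$h{\left(r,j \right)} = \frac{41}{9}$ ($h{\left(r,j \right)} = 6 - \frac{4 + 9}{9} = 6 - \frac{13}{9} = \frac{41}{9}$)
$L{\left(F \right)} = 0$ ($L{\left(F \right)} = F \left(-1\right) 0 = - F 0 = 0$)
$\left(25913 + L{\left(-163 \right)}\right) + h{\left(o,-131 \right)} = \left(25913 + 0\right) + \frac{41}{9} = 25913 + \frac{41}{9} = \frac{233258}{9}$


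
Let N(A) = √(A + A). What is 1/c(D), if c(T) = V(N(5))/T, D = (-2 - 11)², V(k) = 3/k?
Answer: 169*√10/3 ≈ 178.14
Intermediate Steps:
N(A) = √2*√A (N(A) = √(2*A) = √2*√A)
D = 169 (D = (-13)² = 169)
c(T) = 3*√10/(10*T) (c(T) = (3/((√2*√5)))/T = (3/(√10))/T = (3*(√10/10))/T = (3*√10/10)/T = 3*√10/(10*T))
1/c(D) = 1/((3/10)*√10/169) = 1/((3/10)*√10*(1/169)) = 1/(3*√10/1690) = 169*√10/3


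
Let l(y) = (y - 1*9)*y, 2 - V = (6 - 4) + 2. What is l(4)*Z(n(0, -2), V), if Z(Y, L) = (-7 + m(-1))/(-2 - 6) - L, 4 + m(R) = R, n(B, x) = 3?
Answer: -70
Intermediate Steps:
m(R) = -4 + R
V = -2 (V = 2 - ((6 - 4) + 2) = 2 - (2 + 2) = 2 - 1*4 = 2 - 4 = -2)
Z(Y, L) = 3/2 - L (Z(Y, L) = (-7 + (-4 - 1))/(-2 - 6) - L = (-7 - 5)/(-8) - L = -12*(-⅛) - L = 3/2 - L)
l(y) = y*(-9 + y) (l(y) = (y - 9)*y = (-9 + y)*y = y*(-9 + y))
l(4)*Z(n(0, -2), V) = (4*(-9 + 4))*(3/2 - 1*(-2)) = (4*(-5))*(3/2 + 2) = -20*7/2 = -70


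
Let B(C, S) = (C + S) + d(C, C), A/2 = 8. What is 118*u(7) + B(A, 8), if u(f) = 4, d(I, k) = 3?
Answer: 499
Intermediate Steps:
A = 16 (A = 2*8 = 16)
B(C, S) = 3 + C + S (B(C, S) = (C + S) + 3 = 3 + C + S)
118*u(7) + B(A, 8) = 118*4 + (3 + 16 + 8) = 472 + 27 = 499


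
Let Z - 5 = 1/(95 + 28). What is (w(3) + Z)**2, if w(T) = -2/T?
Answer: 31684/1681 ≈ 18.848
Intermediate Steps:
Z = 616/123 (Z = 5 + 1/(95 + 28) = 5 + 1/123 = 616/123 ≈ 5.0081)
(w(3) + Z)**2 = (-2/3 + 616/123)**2 = (178/41)**2 = 31684/1681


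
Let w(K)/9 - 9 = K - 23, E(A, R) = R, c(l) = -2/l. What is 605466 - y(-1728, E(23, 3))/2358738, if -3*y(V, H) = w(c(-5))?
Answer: 1190113051556/1965615 ≈ 6.0547e+5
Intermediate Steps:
w(K) = -126 + 9*K (w(K) = 81 + 9*(K - 23) = 81 + 9*(-23 + K) = 81 + (-207 + 9*K) = -126 + 9*K)
y(V, H) = 204/5 (y(V, H) = -(-126 + 9*(-2/(-5)))/3 = -(-126 + 9*(-2*(-⅕)))/3 = -(-126 + 9*(⅖))/3 = -(-126 + 18/5)/3 = -⅓*(-612/5) = 204/5)
605466 - y(-1728, E(23, 3))/2358738 = 605466 - 204/(5*2358738) = 605466 - 1*34/1965615 = 605466 - 34/1965615 = 1190113051556/1965615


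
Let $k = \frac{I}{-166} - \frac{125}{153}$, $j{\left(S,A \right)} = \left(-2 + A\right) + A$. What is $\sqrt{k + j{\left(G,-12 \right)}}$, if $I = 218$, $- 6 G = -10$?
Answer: $\frac{i \sqrt{504045886}}{4233} \approx 5.3038 i$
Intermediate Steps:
$G = \frac{5}{3}$ ($G = \left(- \frac{1}{6}\right) \left(-10\right) = \frac{5}{3} \approx 1.6667$)
$j{\left(S,A \right)} = -2 + 2 A$
$k = - \frac{27052}{12699}$ ($k = \frac{218}{-166} - \frac{125}{153} = 218 \left(- \frac{1}{166}\right) - \frac{125}{153} = - \frac{109}{83} - \frac{125}{153} = - \frac{27052}{12699} \approx -2.1302$)
$\sqrt{k + j{\left(G,-12 \right)}} = \sqrt{- \frac{27052}{12699} + \left(-2 + 2 \left(-12\right)\right)} = \sqrt{- \frac{27052}{12699} - 26} = \sqrt{- \frac{357226}{12699}} = \frac{i \sqrt{504045886}}{4233}$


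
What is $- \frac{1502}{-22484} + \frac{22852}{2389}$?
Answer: $\frac{258696323}{26857138} \approx 9.6323$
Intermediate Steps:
$- \frac{1502}{-22484} + \frac{22852}{2389} = \left(-1502\right) \left(- \frac{1}{22484}\right) + 22852 \cdot \frac{1}{2389} = \frac{751}{11242} + \frac{22852}{2389} = \frac{258696323}{26857138}$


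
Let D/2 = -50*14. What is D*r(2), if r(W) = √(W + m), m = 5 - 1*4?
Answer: -1400*√3 ≈ -2424.9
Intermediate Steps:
m = 1 (m = 5 - 4 = 1)
r(W) = √(1 + W) (r(W) = √(W + 1) = √(1 + W))
D = -1400 (D = 2*(-50*14) = 2*(-700) = -1400)
D*r(2) = -1400*√(1 + 2) = -1400*√3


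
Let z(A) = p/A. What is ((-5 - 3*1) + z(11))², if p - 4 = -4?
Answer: 64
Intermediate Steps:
p = 0 (p = 4 - 4 = 0)
z(A) = 0 (z(A) = 0/A = 0)
((-5 - 3*1) + z(11))² = ((-5 - 3*1) + 0)² = ((-5 - 3) + 0)² = (-8 + 0)² = (-8)² = 64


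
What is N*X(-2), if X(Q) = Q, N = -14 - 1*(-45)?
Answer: -62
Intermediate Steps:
N = 31 (N = -14 + 45 = 31)
N*X(-2) = 31*(-2) = -62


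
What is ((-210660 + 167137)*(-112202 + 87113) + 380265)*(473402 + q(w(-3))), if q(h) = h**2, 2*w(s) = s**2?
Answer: 517132763916867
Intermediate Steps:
w(s) = s**2/2
((-210660 + 167137)*(-112202 + 87113) + 380265)*(473402 + q(w(-3))) = ((-210660 + 167137)*(-112202 + 87113) + 380265)*(473402 + ((1/2)*(-3)**2)**2) = (-43523*(-25089) + 380265)*(473402 + ((1/2)*9)**2) = (1091948547 + 380265)*(473402 + (9/2)**2) = 1092328812*(473402 + 81/4) = 1092328812*(1893689/4) = 517132763916867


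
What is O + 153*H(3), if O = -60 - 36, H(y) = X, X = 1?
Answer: 57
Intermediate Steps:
H(y) = 1
O = -96
O + 153*H(3) = -96 + 153*1 = -96 + 153 = 57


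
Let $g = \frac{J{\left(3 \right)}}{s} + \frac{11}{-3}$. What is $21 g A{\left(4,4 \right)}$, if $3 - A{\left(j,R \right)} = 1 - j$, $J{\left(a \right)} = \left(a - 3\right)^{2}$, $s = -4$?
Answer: $-462$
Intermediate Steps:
$J{\left(a \right)} = \left(-3 + a\right)^{2}$
$g = - \frac{11}{3}$ ($g = \frac{\left(-3 + 3\right)^{2}}{-4} + \frac{11}{-3} = 0^{2} \left(- \frac{1}{4}\right) + 11 \left(- \frac{1}{3}\right) = 0 \left(- \frac{1}{4}\right) - \frac{11}{3} = 0 - \frac{11}{3} = - \frac{11}{3} \approx -3.6667$)
$A{\left(j,R \right)} = 2 + j$ ($A{\left(j,R \right)} = 3 - \left(1 - j\right) = 3 + \left(-1 + j\right) = 2 + j$)
$21 g A{\left(4,4 \right)} = 21 \left(- \frac{11}{3}\right) \left(2 + 4\right) = \left(-77\right) 6 = -462$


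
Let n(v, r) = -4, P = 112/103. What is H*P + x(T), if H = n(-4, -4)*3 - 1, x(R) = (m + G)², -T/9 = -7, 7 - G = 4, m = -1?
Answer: -1044/103 ≈ -10.136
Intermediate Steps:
P = 112/103 (P = 112*(1/103) = 112/103 ≈ 1.0874)
G = 3 (G = 7 - 1*4 = 7 - 4 = 3)
T = 63 (T = -9*(-7) = 63)
x(R) = 4 (x(R) = (-1 + 3)² = 2² = 4)
H = -13 (H = -4*3 - 1 = -12 - 1 = -13)
H*P + x(T) = -13*112/103 + 4 = -1456/103 + 4 = -1044/103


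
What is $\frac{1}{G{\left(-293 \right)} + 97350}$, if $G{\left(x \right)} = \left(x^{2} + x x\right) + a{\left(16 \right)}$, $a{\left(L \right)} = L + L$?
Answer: $\frac{1}{269080} \approx 3.7164 \cdot 10^{-6}$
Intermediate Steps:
$a{\left(L \right)} = 2 L$
$G{\left(x \right)} = 32 + 2 x^{2}$ ($G{\left(x \right)} = \left(x^{2} + x x\right) + 2 \cdot 16 = \left(x^{2} + x^{2}\right) + 32 = 2 x^{2} + 32 = 32 + 2 x^{2}$)
$\frac{1}{G{\left(-293 \right)} + 97350} = \frac{1}{\left(32 + 2 \left(-293\right)^{2}\right) + 97350} = \frac{1}{\left(32 + 2 \cdot 85849\right) + 97350} = \frac{1}{\left(32 + 171698\right) + 97350} = \frac{1}{171730 + 97350} = \frac{1}{269080}$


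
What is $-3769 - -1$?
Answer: $-3768$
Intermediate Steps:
$-3769 - -1 = -3769 + \left(-34 + 35\right) = -3769 + 1 = -3768$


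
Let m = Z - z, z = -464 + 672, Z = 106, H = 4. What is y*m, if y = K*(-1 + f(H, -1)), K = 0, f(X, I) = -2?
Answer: 0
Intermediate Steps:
z = 208
y = 0 (y = 0*(-1 - 2) = 0*(-3) = 0)
m = -102 (m = 106 - 1*208 = 106 - 208 = -102)
y*m = 0*(-102) = 0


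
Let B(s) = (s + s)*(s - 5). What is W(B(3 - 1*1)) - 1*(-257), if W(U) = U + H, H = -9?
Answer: 236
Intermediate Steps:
B(s) = 2*s*(-5 + s) (B(s) = (2*s)*(-5 + s) = 2*s*(-5 + s))
W(U) = -9 + U (W(U) = U - 9 = -9 + U)
W(B(3 - 1*1)) - 1*(-257) = (-9 + 2*(3 - 1*1)*(-5 + (3 - 1*1))) - 1*(-257) = (-9 + 2*(3 - 1)*(-5 + (3 - 1))) + 257 = (-9 + 2*2*(-5 + 2)) + 257 = (-9 + 2*2*(-3)) + 257 = (-9 - 12) + 257 = -21 + 257 = 236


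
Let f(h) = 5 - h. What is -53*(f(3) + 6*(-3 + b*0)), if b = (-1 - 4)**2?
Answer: 848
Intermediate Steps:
b = 25 (b = (-5)**2 = 25)
-53*(f(3) + 6*(-3 + b*0)) = -53*((5 - 1*3) + 6*(-3 + 25*0)) = -53*((5 - 3) + 6*(-3 + 0)) = -53*(2 + 6*(-3)) = -53*(2 - 18) = -53*(-16) = 848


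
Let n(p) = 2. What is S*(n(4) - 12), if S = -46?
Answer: 460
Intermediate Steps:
S*(n(4) - 12) = -46*(2 - 12) = -46*(-10) = 460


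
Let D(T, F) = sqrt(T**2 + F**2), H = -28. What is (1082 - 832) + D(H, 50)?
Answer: 250 + 2*sqrt(821) ≈ 307.31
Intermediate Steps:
D(T, F) = sqrt(F**2 + T**2)
(1082 - 832) + D(H, 50) = (1082 - 832) + sqrt(50**2 + (-28)**2) = 250 + sqrt(2500 + 784) = 250 + sqrt(3284) = 250 + 2*sqrt(821)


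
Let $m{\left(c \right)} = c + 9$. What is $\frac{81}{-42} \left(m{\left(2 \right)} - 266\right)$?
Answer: $\frac{6885}{14} \approx 491.79$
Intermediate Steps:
$m{\left(c \right)} = 9 + c$
$\frac{81}{-42} \left(m{\left(2 \right)} - 266\right) = \frac{81}{-42} \left(\left(9 + 2\right) - 266\right) = 81 \left(- \frac{1}{42}\right) \left(11 - 266\right) = \left(- \frac{27}{14}\right) \left(-255\right) = \frac{6885}{14}$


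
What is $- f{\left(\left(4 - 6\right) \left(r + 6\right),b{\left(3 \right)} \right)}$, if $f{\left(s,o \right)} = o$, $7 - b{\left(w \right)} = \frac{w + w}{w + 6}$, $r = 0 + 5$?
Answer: $- \frac{19}{3} \approx -6.3333$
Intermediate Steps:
$r = 5$
$b{\left(w \right)} = 7 - \frac{2 w}{6 + w}$ ($b{\left(w \right)} = 7 - \frac{w + w}{w + 6} = 7 - \frac{2 w}{6 + w}$)
$- f{\left(\left(4 - 6\right) \left(r + 6\right),b{\left(3 \right)} \right)} = - \frac{42 + 5 \cdot 3}{6 + 3} = - \frac{42 + 15}{9} = - \frac{57}{9} = \left(-1\right) \frac{19}{3} = - \frac{19}{3}$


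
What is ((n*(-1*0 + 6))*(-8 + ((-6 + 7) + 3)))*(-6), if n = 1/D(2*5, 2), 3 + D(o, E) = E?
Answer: -144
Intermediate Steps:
D(o, E) = -3 + E
n = -1 (n = 1/(-3 + 2) = 1/(-1) = -1)
((n*(-1*0 + 6))*(-8 + ((-6 + 7) + 3)))*(-6) = ((-(-1*0 + 6))*(-8 + ((-6 + 7) + 3)))*(-6) = ((-(0 + 6))*(-8 + (1 + 3)))*(-6) = ((-1*6)*(-8 + 4))*(-6) = -6*(-4)*(-6) = 24*(-6) = -144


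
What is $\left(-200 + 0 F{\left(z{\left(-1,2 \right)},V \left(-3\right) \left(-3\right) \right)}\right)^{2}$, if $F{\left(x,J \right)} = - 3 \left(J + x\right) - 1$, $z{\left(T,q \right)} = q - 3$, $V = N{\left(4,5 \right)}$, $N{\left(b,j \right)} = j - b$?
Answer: $40000$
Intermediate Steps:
$V = 1$ ($V = 5 - 4 = 1$)
$z{\left(T,q \right)} = -3 + q$
$F{\left(x,J \right)} = -1 - 3 J - 3 x$ ($F{\left(x,J \right)} = \left(- 3 J - 3 x\right) - 1 = -1 - 3 J - 3 x$)
$\left(-200 + 0 F{\left(z{\left(-1,2 \right)},V \left(-3\right) \left(-3\right) \right)}\right)^{2} = \left(-200 + 0 \left(-1 - 3 \cdot 1 \left(-3\right) \left(-3\right) - 3 \left(-3 + 2\right)\right)\right)^{2} = \left(-200 + 0 \left(-1 - 3 \left(\left(-3\right) \left(-3\right)\right) - -3\right)\right)^{2} = \left(-200 + 0 \left(-1 - 27 + 3\right)\right)^{2} = \left(-200 + 0 \left(-25\right)\right)^{2} = \left(-200 + 0\right)^{2} = \left(-200\right)^{2} = 40000$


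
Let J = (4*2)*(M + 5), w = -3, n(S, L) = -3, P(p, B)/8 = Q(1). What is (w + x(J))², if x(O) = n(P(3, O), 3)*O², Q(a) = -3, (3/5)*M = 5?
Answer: 10487603281/9 ≈ 1.1653e+9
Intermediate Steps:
M = 25/3 (M = (5/3)*5 = 25/3 ≈ 8.3333)
P(p, B) = -24 (P(p, B) = 8*(-3) = -24)
J = 320/3 (J = (4*2)*(25/3 + 5) = 8*(40/3) = 320/3 ≈ 106.67)
x(O) = -3*O²
(w + x(J))² = (-3 - 3*(320/3)²)² = (-3 - 3*102400/9)² = (-3 - 102400/3)² = (-102409/3)² = 10487603281/9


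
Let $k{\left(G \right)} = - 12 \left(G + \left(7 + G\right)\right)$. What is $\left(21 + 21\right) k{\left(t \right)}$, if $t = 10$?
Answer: $-13608$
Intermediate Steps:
$k{\left(G \right)} = -84 - 24 G$ ($k{\left(G \right)} = - 12 \left(7 + 2 G\right) = -84 - 24 G$)
$\left(21 + 21\right) k{\left(t \right)} = \left(21 + 21\right) \left(-84 - 240\right) = 42 \left(-84 - 240\right) = 42 \left(-324\right) = -13608$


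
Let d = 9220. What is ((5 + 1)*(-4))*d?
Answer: -221280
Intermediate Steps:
((5 + 1)*(-4))*d = ((5 + 1)*(-4))*9220 = (6*(-4))*9220 = -24*9220 = -221280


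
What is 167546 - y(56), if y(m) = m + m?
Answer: 167434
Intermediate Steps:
y(m) = 2*m
167546 - y(56) = 167546 - 2*56 = 167546 - 1*112 = 167546 - 112 = 167434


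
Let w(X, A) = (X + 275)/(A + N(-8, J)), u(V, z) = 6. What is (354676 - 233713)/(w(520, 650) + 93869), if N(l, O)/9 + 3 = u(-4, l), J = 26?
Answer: 81891951/63550108 ≈ 1.2886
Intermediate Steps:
N(l, O) = 27 (N(l, O) = -27 + 9*6 = -27 + 54 = 27)
w(X, A) = (275 + X)/(27 + A) (w(X, A) = (X + 275)/(A + 27) = (275 + X)/(27 + A))
(354676 - 233713)/(w(520, 650) + 93869) = (354676 - 233713)/((275 + 520)/(27 + 650) + 93869) = 120963/(795/677 + 93869) = 120963/(63550108/677) = 120963*(677/63550108) = 81891951/63550108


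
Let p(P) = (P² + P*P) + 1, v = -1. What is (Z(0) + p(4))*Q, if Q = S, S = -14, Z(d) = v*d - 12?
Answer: -294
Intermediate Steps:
p(P) = 1 + 2*P² (p(P) = (P² + P²) + 1 = 2*P² + 1 = 1 + 2*P²)
Z(d) = -12 - d (Z(d) = -d - 12 = -12 - d)
Q = -14
(Z(0) + p(4))*Q = ((-12 - 1*0) + (1 + 2*4²))*(-14) = ((-12 + 0) + (1 + 2*16))*(-14) = (-12 + (1 + 32))*(-14) = (-12 + 33)*(-14) = 21*(-14) = -294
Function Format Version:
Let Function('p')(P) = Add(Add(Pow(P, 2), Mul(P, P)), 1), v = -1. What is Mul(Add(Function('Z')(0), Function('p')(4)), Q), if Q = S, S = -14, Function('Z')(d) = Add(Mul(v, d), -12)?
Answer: -294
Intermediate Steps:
Function('p')(P) = Add(1, Mul(2, Pow(P, 2))) (Function('p')(P) = Add(Add(Pow(P, 2), Pow(P, 2)), 1) = Add(Mul(2, Pow(P, 2)), 1) = Add(1, Mul(2, Pow(P, 2))))
Function('Z')(d) = Add(-12, Mul(-1, d)) (Function('Z')(d) = Add(Mul(-1, d), -12) = Add(-12, Mul(-1, d)))
Q = -14
Mul(Add(Function('Z')(0), Function('p')(4)), Q) = Mul(Add(Add(-12, Mul(-1, 0)), Add(1, Mul(2, Pow(4, 2)))), -14) = Mul(Add(Add(-12, 0), Add(1, Mul(2, 16))), -14) = Mul(Add(-12, Add(1, 32)), -14) = Mul(Add(-12, 33), -14) = Mul(21, -14) = -294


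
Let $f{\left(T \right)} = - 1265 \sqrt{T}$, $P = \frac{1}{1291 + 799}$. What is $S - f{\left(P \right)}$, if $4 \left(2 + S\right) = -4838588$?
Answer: $-1209649 + \frac{23 \sqrt{2090}}{38} \approx -1.2096 \cdot 10^{6}$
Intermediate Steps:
$P = \frac{1}{2090} \approx 0.00047847$
$S = -1209649$ ($S = -2 + \frac{1}{4} \left(-4838588\right) = -2 - 1209647 = -1209649$)
$S - f{\left(P \right)} = -1209649 - - \frac{1265}{\sqrt{2090}} = -1209649 - - 1265 \frac{\sqrt{2090}}{2090} = -1209649 - - \frac{23 \sqrt{2090}}{38} = -1209649 + \frac{23 \sqrt{2090}}{38}$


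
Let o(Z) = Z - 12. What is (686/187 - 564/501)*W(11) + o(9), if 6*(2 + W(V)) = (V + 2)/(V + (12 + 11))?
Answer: -25238759/3185358 ≈ -7.9234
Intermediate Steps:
o(Z) = -12 + Z
W(V) = -2 + (2 + V)/(6*(23 + V)) (W(V) = -2 + ((V + 2)/(V + (12 + 11)))/6 = -2 + ((2 + V)/(V + 23))/6 = -2 + ((2 + V)/(23 + V))/6 = -2 + (2 + V)/(6*(23 + V)))
(686/187 - 564/501)*W(11) + o(9) = (686/187 - 564/501)*((-274 - 11*11)/(6*(23 + 11))) + (-12 + 9) = (686*(1/187) - 564*1/501)*((⅙)*(-274 - 121)/34) - 3 = (686/187 - 188/167)*((⅙)*(1/34)*(-395)) - 3 = (79406/31229)*(-395/204) - 3 = -15682685/3185358 - 3 = -25238759/3185358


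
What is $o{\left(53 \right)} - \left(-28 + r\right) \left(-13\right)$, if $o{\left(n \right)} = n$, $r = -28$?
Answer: $-675$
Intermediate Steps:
$o{\left(53 \right)} - \left(-28 + r\right) \left(-13\right) = 53 - \left(-28 - 28\right) \left(-13\right) = 53 - \left(-56\right) \left(-13\right) = 53 - 728 = -675$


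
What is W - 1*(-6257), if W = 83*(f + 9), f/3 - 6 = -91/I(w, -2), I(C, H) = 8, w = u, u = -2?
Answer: 45325/8 ≈ 5665.6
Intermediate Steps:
w = -2
f = -129/8 (f = 18 + 3*(-91/8) = 18 - 273/8 = -129/8 ≈ -16.125)
W = -4731/8 (W = 83*(-129/8 + 9) = 83*(-57/8) = -4731/8 ≈ -591.38)
W - 1*(-6257) = -4731/8 - 1*(-6257) = -4731/8 + 6257 = 45325/8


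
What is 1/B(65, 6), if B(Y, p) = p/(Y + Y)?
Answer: 65/3 ≈ 21.667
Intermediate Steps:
B(Y, p) = p/(2*Y) (B(Y, p) = p/((2*Y)) = (1/(2*Y))*p = p/(2*Y))
1/B(65, 6) = 1/((1/2)*6/65) = 1/((1/2)*6*(1/65)) = 1/(3/65) = 65/3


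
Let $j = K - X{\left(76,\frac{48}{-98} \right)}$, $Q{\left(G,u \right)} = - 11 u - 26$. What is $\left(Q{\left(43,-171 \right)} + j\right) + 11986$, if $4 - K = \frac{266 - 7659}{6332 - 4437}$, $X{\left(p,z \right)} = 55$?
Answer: $\frac{26139443}{1895} \approx 13794.0$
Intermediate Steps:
$K = \frac{14973}{1895}$ ($K = 4 - \frac{266 - 7659}{6332 - 4437} = 4 - - \frac{7393}{1895} = 4 + \frac{7393}{1895} = \frac{14973}{1895} \approx 7.9013$)
$Q{\left(G,u \right)} = -26 - 11 u$
$j = - \frac{89252}{1895}$ ($j = \frac{14973}{1895} - 55 = - \frac{89252}{1895} \approx -47.099$)
$\left(Q{\left(43,-171 \right)} + j\right) + 11986 = \left(\left(-26 - -1881\right) - \frac{89252}{1895}\right) + 11986 = \left(\left(-26 + 1881\right) - \frac{89252}{1895}\right) + 11986 = \left(1855 - \frac{89252}{1895}\right) + 11986 = \frac{3425973}{1895} + 11986 = \frac{26139443}{1895}$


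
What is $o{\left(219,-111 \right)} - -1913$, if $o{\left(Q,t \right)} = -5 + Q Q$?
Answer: $49869$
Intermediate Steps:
$o{\left(Q,t \right)} = -5 + Q^{2}$
$o{\left(219,-111 \right)} - -1913 = \left(-5 + 219^{2}\right) - -1913 = \left(-5 + 47961\right) + 1913 = 47956 + 1913 = 49869$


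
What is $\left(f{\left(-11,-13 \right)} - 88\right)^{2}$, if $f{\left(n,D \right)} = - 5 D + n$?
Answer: $1156$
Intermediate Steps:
$f{\left(n,D \right)} = n - 5 D$
$\left(f{\left(-11,-13 \right)} - 88\right)^{2} = \left(\left(-11 - -65\right) - 88\right)^{2} = \left(\left(-11 + 65\right) - 88\right)^{2} = \left(54 - 88\right)^{2} = \left(-34\right)^{2} = 1156$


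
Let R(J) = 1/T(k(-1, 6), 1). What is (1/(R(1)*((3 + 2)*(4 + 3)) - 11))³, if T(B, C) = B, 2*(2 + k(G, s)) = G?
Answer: -1/15625 ≈ -6.4000e-5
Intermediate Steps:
k(G, s) = -2 + G/2
R(J) = -⅖ (R(J) = 1/(-2 + (½)*(-1)) = 1/(-2 - ½) = 1/(-5/2) = -⅖)
(1/(R(1)*((3 + 2)*(4 + 3)) - 11))³ = (1/(-2*(3 + 2)*(4 + 3)/5 - 11))³ = (1/(-2*7 - 11))³ = (1/(-⅖*35 - 11))³ = (1/(-14 - 11))³ = (1/(-25))³ = (-1/25)³ = -1/15625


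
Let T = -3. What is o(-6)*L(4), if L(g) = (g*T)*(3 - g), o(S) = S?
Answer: -72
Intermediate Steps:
L(g) = -3*g*(3 - g) (L(g) = (g*(-3))*(3 - g) = (-3*g)*(3 - g) = -3*g*(3 - g))
o(-6)*L(4) = -18*4*(-3 + 4) = -18*4 = -6*12 = -72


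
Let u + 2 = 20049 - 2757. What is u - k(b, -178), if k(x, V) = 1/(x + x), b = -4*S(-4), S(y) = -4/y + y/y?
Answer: 276641/16 ≈ 17290.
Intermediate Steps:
u = 17290 (u = -2 + (20049 - 2757) = -2 + 17292 = 17290)
S(y) = 1 - 4/y (S(y) = -4/y + 1 = 1 - 4/y)
b = -8 (b = -4*(-4 - 4)/(-4) = -(-1)*(-8) = -4*2 = -8)
k(x, V) = 1/(2*x)
u - k(b, -178) = 17290 - 1/(2*(-8)) = 17290 - (-1)/(2*8) = 17290 - 1*(-1/16) = 17290 + 1/16 = 276641/16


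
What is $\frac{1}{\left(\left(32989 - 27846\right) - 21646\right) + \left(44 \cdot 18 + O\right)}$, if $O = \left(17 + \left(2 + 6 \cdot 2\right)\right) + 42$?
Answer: $- \frac{1}{15638} \approx -6.3947 \cdot 10^{-5}$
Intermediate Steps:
$O = 73$ ($O = \left(17 + \left(2 + 12\right)\right) + 42 = \left(17 + 14\right) + 42 = 31 + 42 = 73$)
$\frac{1}{\left(\left(32989 - 27846\right) - 21646\right) + \left(44 \cdot 18 + O\right)} = \frac{1}{\left(\left(32989 - 27846\right) - 21646\right) + \left(44 \cdot 18 + 73\right)} = \frac{1}{\left(5143 - 21646\right) + \left(792 + 73\right)} = \frac{1}{-16503 + 865} = \frac{1}{-15638} = - \frac{1}{15638}$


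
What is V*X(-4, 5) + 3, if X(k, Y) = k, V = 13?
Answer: -49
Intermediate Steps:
V*X(-4, 5) + 3 = 13*(-4) + 3 = -52 + 3 = -49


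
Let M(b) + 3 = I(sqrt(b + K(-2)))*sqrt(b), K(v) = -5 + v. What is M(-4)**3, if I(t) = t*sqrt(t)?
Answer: -(3 - 2*I*11**(3/4)*I**(3/2))**3 ≈ 988.91 - 2790.6*I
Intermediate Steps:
I(t) = t**(3/2)
M(b) = -3 + sqrt(b)*(-7 + b)**(3/4) (M(b) = -3 + (sqrt(b + (-5 - 2)))**(3/2)*sqrt(b) = -3 + (sqrt(b - 7))**(3/2)*sqrt(b) = -3 + (sqrt(-7 + b))**(3/2)*sqrt(b) = -3 + (-7 + b)**(3/4)*sqrt(b) = -3 + sqrt(b)*(-7 + b)**(3/4))
M(-4)**3 = (-3 + sqrt(-4)*(-7 - 4)**(3/4))**3 = (-3 + (2*I)*(-11)**(3/4))**3 = (-3 - 2*(-1)**(1/4)*11**(3/4))**3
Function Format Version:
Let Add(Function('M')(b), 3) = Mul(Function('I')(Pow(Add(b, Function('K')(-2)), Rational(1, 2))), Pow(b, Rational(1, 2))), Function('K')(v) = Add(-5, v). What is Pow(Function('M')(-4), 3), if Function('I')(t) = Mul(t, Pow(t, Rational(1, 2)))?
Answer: Mul(-1, Pow(Add(3, Mul(-2, I, Pow(11, Rational(3, 4)), Pow(I, Rational(3, 2)))), 3)) ≈ Add(988.91, Mul(-2790.6, I))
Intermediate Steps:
Function('I')(t) = Pow(t, Rational(3, 2))
Function('M')(b) = Add(-3, Mul(Pow(b, Rational(1, 2)), Pow(Add(-7, b), Rational(3, 4)))) (Function('M')(b) = Add(-3, Mul(Pow(Pow(Add(b, Add(-5, -2)), Rational(1, 2)), Rational(3, 2)), Pow(b, Rational(1, 2)))) = Add(-3, Mul(Pow(Pow(Add(b, -7), Rational(1, 2)), Rational(3, 2)), Pow(b, Rational(1, 2)))) = Add(-3, Mul(Pow(Pow(Add(-7, b), Rational(1, 2)), Rational(3, 2)), Pow(b, Rational(1, 2)))) = Add(-3, Mul(Pow(Add(-7, b), Rational(3, 4)), Pow(b, Rational(1, 2)))) = Add(-3, Mul(Pow(b, Rational(1, 2)), Pow(Add(-7, b), Rational(3, 4)))))
Pow(Function('M')(-4), 3) = Pow(Add(-3, Mul(Pow(-4, Rational(1, 2)), Pow(Add(-7, -4), Rational(3, 4)))), 3) = Pow(Add(-3, Mul(Mul(2, I), Pow(-11, Rational(3, 4)))), 3) = Pow(Add(-3, Mul(-2, Pow(-1, Rational(1, 4)), Pow(11, Rational(3, 4)))), 3)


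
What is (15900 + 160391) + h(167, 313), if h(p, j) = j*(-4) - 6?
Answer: 175033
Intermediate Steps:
h(p, j) = -6 - 4*j (h(p, j) = -4*j - 6 = -6 - 4*j)
(15900 + 160391) + h(167, 313) = (15900 + 160391) + (-6 - 4*313) = 176291 + (-6 - 1252) = 176291 - 1258 = 175033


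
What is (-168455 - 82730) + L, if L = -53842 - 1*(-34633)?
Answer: -270394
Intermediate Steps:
L = -19209 (L = -53842 + 34633 = -19209)
(-168455 - 82730) + L = (-168455 - 82730) - 19209 = -251185 - 19209 = -270394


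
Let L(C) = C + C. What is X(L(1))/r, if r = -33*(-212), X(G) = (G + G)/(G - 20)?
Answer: -1/31482 ≈ -3.1764e-5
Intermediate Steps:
L(C) = 2*C
X(G) = 2*G/(-20 + G) (X(G) = (2*G)/(-20 + G) = 2*G/(-20 + G))
r = 6996
X(L(1))/r = (2*(2*1)/(-20 + 2*1))/6996 = (2*2/(-20 + 2))*(1/6996) = (2*2/(-18))*(1/6996) = (2*2*(-1/18))*(1/6996) = -2/9*1/6996 = -1/31482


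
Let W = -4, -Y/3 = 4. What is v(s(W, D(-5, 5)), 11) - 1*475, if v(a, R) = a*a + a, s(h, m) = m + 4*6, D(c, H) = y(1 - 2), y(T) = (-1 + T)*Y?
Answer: 1877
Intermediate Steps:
Y = -12 (Y = -3*4 = -12)
y(T) = 12 - 12*T (y(T) = (-1 + T)*(-12) = 12 - 12*T)
D(c, H) = 24 (D(c, H) = 12 - 12*(1 - 2) = 12 - 12*(-1) = 12 + 12 = 24)
s(h, m) = 24 + m (s(h, m) = m + 24 = 24 + m)
v(a, R) = a + a**2 (v(a, R) = a**2 + a = a + a**2)
v(s(W, D(-5, 5)), 11) - 1*475 = (24 + 24)*(1 + (24 + 24)) - 1*475 = 48*(1 + 48) - 475 = 48*49 - 475 = 2352 - 475 = 1877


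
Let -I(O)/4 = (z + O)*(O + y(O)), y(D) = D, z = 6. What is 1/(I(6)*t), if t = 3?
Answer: -1/1728 ≈ -0.00057870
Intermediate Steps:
I(O) = -8*O*(6 + O) (I(O) = -4*(6 + O)*(O + O) = -4*(6 + O)*2*O = -8*O*(6 + O))
1/(I(6)*t) = 1/((8*6*(-6 - 1*6))*3) = 1/((8*6*(-6 - 6))*3) = 1/((8*6*(-12))*3) = 1/(-576*3) = 1/(-1728) = -1/1728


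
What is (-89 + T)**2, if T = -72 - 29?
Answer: 36100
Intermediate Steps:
T = -101
(-89 + T)**2 = (-89 - 101)**2 = (-190)**2 = 36100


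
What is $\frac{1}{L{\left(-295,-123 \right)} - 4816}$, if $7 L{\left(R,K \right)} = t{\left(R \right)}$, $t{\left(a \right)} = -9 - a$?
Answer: $- \frac{7}{33426} \approx -0.00020942$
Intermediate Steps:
$L{\left(R,K \right)} = - \frac{9}{7} - \frac{R}{7}$ ($L{\left(R,K \right)} = \frac{-9 - R}{7} = - \frac{9}{7} - \frac{R}{7}$)
$\frac{1}{L{\left(-295,-123 \right)} - 4816} = \frac{1}{\left(- \frac{9}{7} - - \frac{295}{7}\right) - 4816} = \frac{1}{\left(- \frac{9}{7} + \frac{295}{7}\right) - 4816} = \frac{1}{\frac{286}{7} - 4816} = \frac{1}{- \frac{33426}{7}} = - \frac{7}{33426}$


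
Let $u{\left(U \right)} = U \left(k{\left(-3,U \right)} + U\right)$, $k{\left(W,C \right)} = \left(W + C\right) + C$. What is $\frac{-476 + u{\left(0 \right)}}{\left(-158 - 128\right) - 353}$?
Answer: $\frac{476}{639} \approx 0.74491$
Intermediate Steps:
$k{\left(W,C \right)} = W + 2 C$ ($k{\left(W,C \right)} = \left(C + W\right) + C = W + 2 C$)
$u{\left(U \right)} = U \left(-3 + 3 U\right)$ ($u{\left(U \right)} = U \left(\left(-3 + 2 U\right) + U\right) = U \left(-3 + 3 U\right)$)
$\frac{-476 + u{\left(0 \right)}}{\left(-158 - 128\right) - 353} = \frac{-476 + 3 \cdot 0 \left(-1 + 0\right)}{\left(-158 - 128\right) - 353} = \frac{-476 + 3 \cdot 0 \left(-1\right)}{\left(-158 - 128\right) - 353} = \frac{-476 + 0}{-286 - 353} = - \frac{476}{-639} = \left(-476\right) \left(- \frac{1}{639}\right) = \frac{476}{639}$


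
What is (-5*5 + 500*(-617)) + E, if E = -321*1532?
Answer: -800297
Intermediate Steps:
E = -491772
(-5*5 + 500*(-617)) + E = (-5*5 + 500*(-617)) - 491772 = (-25 - 308500) - 491772 = -308525 - 491772 = -800297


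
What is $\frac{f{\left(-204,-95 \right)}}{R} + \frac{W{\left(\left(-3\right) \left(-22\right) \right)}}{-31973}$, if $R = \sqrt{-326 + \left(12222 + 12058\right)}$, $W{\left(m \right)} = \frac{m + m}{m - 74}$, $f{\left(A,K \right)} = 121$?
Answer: $\frac{33}{63946} + \frac{121 \sqrt{23954}}{23954} \approx 0.78232$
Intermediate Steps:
$W{\left(m \right)} = \frac{2 m}{-74 + m}$
$R = \sqrt{23954}$ ($R = \sqrt{-326 + 24280} = \sqrt{23954} \approx 154.77$)
$\frac{f{\left(-204,-95 \right)}}{R} + \frac{W{\left(\left(-3\right) \left(-22\right) \right)}}{-31973} = \frac{121}{\sqrt{23954}} + \frac{2 \left(\left(-3\right) \left(-22\right)\right) \frac{1}{-74 - -66}}{-31973} = 121 \frac{\sqrt{23954}}{23954} + 2 \cdot 66 \frac{1}{-74 + 66} \left(- \frac{1}{31973}\right) = \frac{121 \sqrt{23954}}{23954} + 2 \cdot 66 \frac{1}{-8} \left(- \frac{1}{31973}\right) = \frac{121 \sqrt{23954}}{23954} + 2 \cdot 66 \left(- \frac{1}{8}\right) \left(- \frac{1}{31973}\right) = \frac{121 \sqrt{23954}}{23954} - - \frac{33}{63946} = \frac{121 \sqrt{23954}}{23954} + \frac{33}{63946} = \frac{33}{63946} + \frac{121 \sqrt{23954}}{23954}$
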